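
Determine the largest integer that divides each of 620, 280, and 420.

20

620 = 2^2 × 5 × 31
280 = 2^3 × 5 × 7
420 = 2^2 × 3 × 5 × 7
gcd(620, 280, 420) = 2^2 × 5 = 20.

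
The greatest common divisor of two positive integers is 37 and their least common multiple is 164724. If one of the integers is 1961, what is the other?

3108

For two integers, gcd × lcm = product, so the other is (37 × 164724) / 1961 = 6094788 / 1961 = 3108.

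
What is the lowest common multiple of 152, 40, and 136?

152 = 2^3 × 19
40 = 2^3 × 5
136 = 2^3 × 17
LCM(152, 40, 136) = 2^3 × 5 × 17 × 19 = 12920.

12920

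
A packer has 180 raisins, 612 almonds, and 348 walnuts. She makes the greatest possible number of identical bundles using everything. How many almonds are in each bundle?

Number of bundles = gcd(180, 612, 348).
180 = 2^2 × 3^2 × 5
612 = 2^2 × 3^2 × 17
348 = 2^2 × 3 × 29
gcd(180, 612, 348) = 2^2 × 3 = 12.
almonds per bundle = 612 / 12 = 51.

51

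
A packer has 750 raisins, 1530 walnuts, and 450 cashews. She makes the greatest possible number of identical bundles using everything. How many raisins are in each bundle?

25

Number of bundles = gcd(750, 1530, 450).
750 = 2 × 3 × 5^3
1530 = 2 × 3^2 × 5 × 17
450 = 2 × 3^2 × 5^2
gcd(750, 1530, 450) = 2 × 3 × 5 = 30.
raisins per bundle = 750 / 30 = 25.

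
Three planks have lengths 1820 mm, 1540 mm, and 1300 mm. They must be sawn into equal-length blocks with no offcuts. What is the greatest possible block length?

The block length must divide every plank, so the greatest is gcd(1820, 1540, 1300).
1820 = 2^2 × 5 × 7 × 13
1540 = 2^2 × 5 × 7 × 11
1300 = 2^2 × 5^2 × 13
gcd(1820, 1540, 1300) = 2^2 × 5 = 20.

20 mm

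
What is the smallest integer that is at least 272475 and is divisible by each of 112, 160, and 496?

277760

The integer must be a common multiple of 112, 160, and 496, so a multiple of their LCM.
112 = 2^4 × 7
160 = 2^5 × 5
496 = 2^4 × 31
LCM(112, 160, 496) = 2^5 × 5 × 7 × 31 = 34720.
Smallest multiple of 34720 that is ≥ 272475: ⌈272475/34720⌉ × 34720 = 8 × 34720 = 277760.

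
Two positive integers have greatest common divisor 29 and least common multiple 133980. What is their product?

3885420

For any two positive integers, gcd × lcm = product = 29 × 133980 = 3885420.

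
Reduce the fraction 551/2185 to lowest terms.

29/115

551 = 19 × 29
2185 = 5 × 19 × 23
gcd(551, 2185) = 19.
Divide numerator and denominator by 19: 551/2185 = 29/115.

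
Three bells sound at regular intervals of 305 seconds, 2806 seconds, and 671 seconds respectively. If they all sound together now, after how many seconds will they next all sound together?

We need the least common multiple of the intervals.
305 = 5 × 61
2806 = 2 × 23 × 61
671 = 11 × 61
LCM(305, 2806, 671) = 2 × 5 × 11 × 23 × 61 = 154330.

154330 seconds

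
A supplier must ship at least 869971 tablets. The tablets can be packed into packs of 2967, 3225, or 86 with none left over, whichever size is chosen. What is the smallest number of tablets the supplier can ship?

The number of tablets must be a common multiple of 2967, 3225, and 86, so a multiple of their LCM.
2967 = 3 × 23 × 43
3225 = 3 × 5^2 × 43
86 = 2 × 43
LCM(2967, 3225, 86) = 2 × 3 × 5^2 × 23 × 43 = 148350.
Smallest multiple of 148350 that is ≥ 869971: ⌈869971/148350⌉ × 148350 = 6 × 148350 = 890100.

890100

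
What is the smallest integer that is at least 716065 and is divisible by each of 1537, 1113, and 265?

The integer must be a common multiple of 1537, 1113, and 265, so a multiple of their LCM.
1537 = 29 × 53
1113 = 3 × 7 × 53
265 = 5 × 53
LCM(1537, 1113, 265) = 3 × 5 × 7 × 29 × 53 = 161385.
Smallest multiple of 161385 that is ≥ 716065: ⌈716065/161385⌉ × 161385 = 5 × 161385 = 806925.

806925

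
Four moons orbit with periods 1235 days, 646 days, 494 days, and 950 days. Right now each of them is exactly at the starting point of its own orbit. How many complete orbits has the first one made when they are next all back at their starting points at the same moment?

170 orbits

The first common completion time is the LCM of the periods.
1235 = 5 × 13 × 19
646 = 2 × 17 × 19
494 = 2 × 13 × 19
950 = 2 × 5^2 × 19
LCM(1235, 646, 494, 950) = 2 × 5^2 × 13 × 17 × 19 = 209950.
Orbits for period 1235: 209950 / 1235 = 170.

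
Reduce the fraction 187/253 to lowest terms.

187 = 11 × 17
253 = 11 × 23
gcd(187, 253) = 11.
Divide numerator and denominator by 11: 187/253 = 17/23.

17/23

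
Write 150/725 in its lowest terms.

150 = 2 × 3 × 5^2
725 = 5^2 × 29
gcd(150, 725) = 5^2 = 25.
Divide numerator and denominator by 25: 150/725 = 6/29.

6/29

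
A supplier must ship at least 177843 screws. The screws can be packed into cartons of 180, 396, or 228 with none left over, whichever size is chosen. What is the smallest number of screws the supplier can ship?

188100

The number of screws must be a common multiple of 180, 396, and 228, so a multiple of their LCM.
180 = 2^2 × 3^2 × 5
396 = 2^2 × 3^2 × 11
228 = 2^2 × 3 × 19
LCM(180, 396, 228) = 2^2 × 3^2 × 5 × 11 × 19 = 37620.
Smallest multiple of 37620 that is ≥ 177843: ⌈177843/37620⌉ × 37620 = 5 × 37620 = 188100.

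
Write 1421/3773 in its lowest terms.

1421 = 7^2 × 29
3773 = 7^3 × 11
gcd(1421, 3773) = 7^2 = 49.
Divide numerator and denominator by 49: 1421/3773 = 29/77.

29/77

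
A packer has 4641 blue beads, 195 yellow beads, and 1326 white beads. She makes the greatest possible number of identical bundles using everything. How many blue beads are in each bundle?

Number of bundles = gcd(4641, 195, 1326).
4641 = 3 × 7 × 13 × 17
195 = 3 × 5 × 13
1326 = 2 × 3 × 13 × 17
gcd(4641, 195, 1326) = 3 × 13 = 39.
blue beads per bundle = 4641 / 39 = 119.

119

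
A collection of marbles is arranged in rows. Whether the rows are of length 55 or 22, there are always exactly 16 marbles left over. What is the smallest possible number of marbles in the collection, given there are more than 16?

126

N − 16 must be a common multiple of 55 and 22.
55 = 5 × 11
22 = 2 × 11
LCM(55, 22) = 2 × 5 × 11 = 110.
Smallest N > 16 is LCM + 16 = 110 + 16 = 126.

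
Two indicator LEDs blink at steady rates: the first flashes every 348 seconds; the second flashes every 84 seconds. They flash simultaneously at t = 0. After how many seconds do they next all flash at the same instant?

We need the least common multiple of the intervals.
348 = 2^2 × 3 × 29
84 = 2^2 × 3 × 7
LCM(348, 84) = 2^2 × 3 × 7 × 29 = 2436.

2436 seconds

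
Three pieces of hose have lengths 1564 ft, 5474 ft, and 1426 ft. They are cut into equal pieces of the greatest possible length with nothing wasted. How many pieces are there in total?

Piece length = gcd(1564, 5474, 1426).
1564 = 2^2 × 17 × 23
5474 = 2 × 7 × 17 × 23
1426 = 2 × 23 × 31
gcd(1564, 5474, 1426) = 2 × 23 = 46.
Total pieces = 1564/46 + 5474/46 + 1426/46 = 34 + 119 + 31 = 184.

184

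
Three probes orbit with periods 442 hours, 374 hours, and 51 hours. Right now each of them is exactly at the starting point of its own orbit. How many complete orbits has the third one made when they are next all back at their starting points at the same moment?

286 orbits

The first common completion time is the LCM of the periods.
442 = 2 × 13 × 17
374 = 2 × 11 × 17
51 = 3 × 17
LCM(442, 374, 51) = 2 × 3 × 11 × 13 × 17 = 14586.
Orbits for period 51: 14586 / 51 = 286.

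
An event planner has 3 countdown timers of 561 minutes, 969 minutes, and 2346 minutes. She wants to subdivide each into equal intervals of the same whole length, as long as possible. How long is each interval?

51 minutes

The interval must divide each timer length; the longest such is the gcd.
561 = 3 × 11 × 17
969 = 3 × 17 × 19
2346 = 2 × 3 × 17 × 23
gcd(561, 969, 2346) = 3 × 17 = 51.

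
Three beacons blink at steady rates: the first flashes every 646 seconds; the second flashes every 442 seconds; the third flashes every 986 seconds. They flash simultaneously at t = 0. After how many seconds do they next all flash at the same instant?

They coincide at every common multiple of the periods; the first is the LCM.
646 = 2 × 17 × 19
442 = 2 × 13 × 17
986 = 2 × 17 × 29
LCM(646, 442, 986) = 2 × 13 × 17 × 19 × 29 = 243542.

243542 seconds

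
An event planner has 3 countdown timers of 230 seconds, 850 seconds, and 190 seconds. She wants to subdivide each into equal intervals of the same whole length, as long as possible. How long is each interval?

The interval must divide each timer length; the longest such is the gcd.
230 = 2 × 5 × 23
850 = 2 × 5^2 × 17
190 = 2 × 5 × 19
gcd(230, 850, 190) = 2 × 5 = 10.

10 seconds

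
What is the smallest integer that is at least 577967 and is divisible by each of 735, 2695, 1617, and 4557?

The integer must be a common multiple of 735, 2695, 1617, and 4557, so a multiple of their LCM.
735 = 3 × 5 × 7^2
2695 = 5 × 7^2 × 11
1617 = 3 × 7^2 × 11
4557 = 3 × 7^2 × 31
LCM(735, 2695, 1617, 4557) = 3 × 5 × 7^2 × 11 × 31 = 250635.
Smallest multiple of 250635 that is ≥ 577967: ⌈577967/250635⌉ × 250635 = 3 × 250635 = 751905.

751905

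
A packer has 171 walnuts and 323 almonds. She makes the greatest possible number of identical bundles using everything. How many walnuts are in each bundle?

Number of bundles = gcd(171, 323).
171 = 3^2 × 19
323 = 17 × 19
gcd(171, 323) = 19.
walnuts per bundle = 171 / 19 = 9.

9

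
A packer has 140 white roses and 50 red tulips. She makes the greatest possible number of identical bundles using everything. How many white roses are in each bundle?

Number of bundles = gcd(140, 50).
140 = 2^2 × 5 × 7
50 = 2 × 5^2
gcd(140, 50) = 2 × 5 = 10.
white roses per bundle = 140 / 10 = 14.

14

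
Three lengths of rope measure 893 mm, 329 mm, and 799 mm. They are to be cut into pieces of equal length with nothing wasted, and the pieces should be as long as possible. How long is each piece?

The greatest length dividing all of 893, 329, and 799 is their gcd.
893 = 19 × 47
329 = 7 × 47
799 = 17 × 47
gcd(893, 329, 799) = 47.

47 mm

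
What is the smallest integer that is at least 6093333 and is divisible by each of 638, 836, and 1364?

The integer must be a common multiple of 638, 836, and 1364, so a multiple of their LCM.
638 = 2 × 11 × 29
836 = 2^2 × 11 × 19
1364 = 2^2 × 11 × 31
LCM(638, 836, 1364) = 2^2 × 11 × 19 × 29 × 31 = 751564.
Smallest multiple of 751564 that is ≥ 6093333: ⌈6093333/751564⌉ × 751564 = 9 × 751564 = 6764076.

6764076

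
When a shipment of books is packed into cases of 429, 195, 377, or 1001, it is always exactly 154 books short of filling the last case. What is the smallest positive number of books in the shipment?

Being 154 short of a full case of size k means N ≡ −154 (mod k), i.e. N + 154 is a multiple of each size.
429 = 3 × 11 × 13
195 = 3 × 5 × 13
377 = 13 × 29
1001 = 7 × 11 × 13
LCM(429, 195, 377, 1001) = 3 × 5 × 7 × 11 × 13 × 29 = 435435.
Smallest positive N is 435435 − 154 = 435281.

435281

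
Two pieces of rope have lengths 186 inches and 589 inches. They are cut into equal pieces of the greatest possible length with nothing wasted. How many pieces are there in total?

Piece length = gcd(186, 589).
186 = 2 × 3 × 31
589 = 19 × 31
gcd(186, 589) = 31.
Total pieces = 186/31 + 589/31 = 6 + 19 = 25.

25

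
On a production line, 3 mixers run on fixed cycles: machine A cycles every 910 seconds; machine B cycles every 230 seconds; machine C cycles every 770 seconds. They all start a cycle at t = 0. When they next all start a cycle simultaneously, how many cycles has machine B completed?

The first common completion time is the LCM of the periods.
910 = 2 × 5 × 7 × 13
230 = 2 × 5 × 23
770 = 2 × 5 × 7 × 11
LCM(910, 230, 770) = 2 × 5 × 7 × 11 × 13 × 23 = 230230.
Cycles for period 230: 230230 / 230 = 1001.

1001 cycles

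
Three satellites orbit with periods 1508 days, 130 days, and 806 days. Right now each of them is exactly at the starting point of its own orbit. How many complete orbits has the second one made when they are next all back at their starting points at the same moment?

1798 orbits

The first common completion time is the LCM of the periods.
1508 = 2^2 × 13 × 29
130 = 2 × 5 × 13
806 = 2 × 13 × 31
LCM(1508, 130, 806) = 2^2 × 5 × 13 × 29 × 31 = 233740.
Orbits for period 130: 233740 / 130 = 1798.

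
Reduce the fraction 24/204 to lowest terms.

2/17

24 = 2^3 × 3
204 = 2^2 × 3 × 17
gcd(24, 204) = 2^2 × 3 = 12.
Divide numerator and denominator by 12: 24/204 = 2/17.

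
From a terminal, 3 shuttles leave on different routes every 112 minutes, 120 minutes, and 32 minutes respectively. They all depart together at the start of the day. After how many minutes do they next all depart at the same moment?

We need the least common multiple of the intervals.
112 = 2^4 × 7
120 = 2^3 × 3 × 5
32 = 2^5
LCM(112, 120, 32) = 2^5 × 3 × 5 × 7 = 3360.

3360 minutes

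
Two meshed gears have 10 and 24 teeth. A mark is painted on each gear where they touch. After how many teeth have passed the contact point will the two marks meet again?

They coincide at every common multiple of the periods; the first is the LCM.
10 = 2 × 5
24 = 2^3 × 3
LCM(10, 24) = 2^3 × 3 × 5 = 120.

120 teeth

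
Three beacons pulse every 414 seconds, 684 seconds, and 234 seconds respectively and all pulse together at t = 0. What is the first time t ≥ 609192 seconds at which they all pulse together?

613548 seconds

Joint pulses occur at multiples of LCM(414, 684, 234).
414 = 2 × 3^2 × 23
684 = 2^2 × 3^2 × 19
234 = 2 × 3^2 × 13
LCM(414, 684, 234) = 2^2 × 3^2 × 13 × 19 × 23 = 204516.
Smallest multiple of 204516 that is ≥ 609192: ⌈609192/204516⌉ × 204516 = 3 × 204516 = 613548.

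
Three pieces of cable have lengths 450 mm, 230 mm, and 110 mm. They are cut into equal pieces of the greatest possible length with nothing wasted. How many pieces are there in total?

Piece length = gcd(450, 230, 110).
450 = 2 × 3^2 × 5^2
230 = 2 × 5 × 23
110 = 2 × 5 × 11
gcd(450, 230, 110) = 2 × 5 = 10.
Total pieces = 450/10 + 230/10 + 110/10 = 45 + 23 + 11 = 79.

79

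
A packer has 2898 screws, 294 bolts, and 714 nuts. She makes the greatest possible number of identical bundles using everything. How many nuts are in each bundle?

17

Number of bundles = gcd(2898, 294, 714).
2898 = 2 × 3^2 × 7 × 23
294 = 2 × 3 × 7^2
714 = 2 × 3 × 7 × 17
gcd(2898, 294, 714) = 2 × 3 × 7 = 42.
nuts per bundle = 714 / 42 = 17.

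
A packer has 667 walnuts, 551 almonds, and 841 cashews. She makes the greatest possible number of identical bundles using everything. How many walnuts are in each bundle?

23

Number of bundles = gcd(667, 551, 841).
667 = 23 × 29
551 = 19 × 29
841 = 29^2
gcd(667, 551, 841) = 29.
walnuts per bundle = 667 / 29 = 23.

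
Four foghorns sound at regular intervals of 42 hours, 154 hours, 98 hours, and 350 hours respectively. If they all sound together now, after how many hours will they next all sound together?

80850 hours

The first simultaneous occurrence is after LCM of the individual periods.
42 = 2 × 3 × 7
154 = 2 × 7 × 11
98 = 2 × 7^2
350 = 2 × 5^2 × 7
LCM(42, 154, 98, 350) = 2 × 3 × 5^2 × 7^2 × 11 = 80850.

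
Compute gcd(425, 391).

17

425 = 5^2 × 17
391 = 17 × 23
gcd(425, 391) = 17.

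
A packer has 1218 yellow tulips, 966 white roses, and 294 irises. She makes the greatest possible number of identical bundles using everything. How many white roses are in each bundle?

Number of bundles = gcd(1218, 966, 294).
1218 = 2 × 3 × 7 × 29
966 = 2 × 3 × 7 × 23
294 = 2 × 3 × 7^2
gcd(1218, 966, 294) = 2 × 3 × 7 = 42.
white roses per bundle = 966 / 42 = 23.

23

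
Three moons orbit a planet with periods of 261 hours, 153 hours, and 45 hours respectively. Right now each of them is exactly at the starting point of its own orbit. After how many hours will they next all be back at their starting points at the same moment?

22185 hours

We need the least common multiple of the intervals.
261 = 3^2 × 29
153 = 3^2 × 17
45 = 3^2 × 5
LCM(261, 153, 45) = 3^2 × 5 × 17 × 29 = 22185.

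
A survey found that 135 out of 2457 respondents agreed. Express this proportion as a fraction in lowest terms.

5/91

135 = 3^3 × 5
2457 = 3^3 × 7 × 13
gcd(135, 2457) = 3^3 = 27.
Divide numerator and denominator by 27: 135/2457 = 5/91.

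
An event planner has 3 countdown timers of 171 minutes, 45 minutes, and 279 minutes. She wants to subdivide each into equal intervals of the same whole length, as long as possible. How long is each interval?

9 minutes

The interval must divide each timer length; the longest such is the gcd.
171 = 3^2 × 19
45 = 3^2 × 5
279 = 3^2 × 31
gcd(171, 45, 279) = 3^2 = 9.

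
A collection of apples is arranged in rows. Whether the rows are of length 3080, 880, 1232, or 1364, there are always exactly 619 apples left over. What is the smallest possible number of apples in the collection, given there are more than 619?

N − 619 must be a common multiple of 3080, 880, 1232, and 1364.
3080 = 2^3 × 5 × 7 × 11
880 = 2^4 × 5 × 11
1232 = 2^4 × 7 × 11
1364 = 2^2 × 11 × 31
LCM(3080, 880, 1232, 1364) = 2^4 × 5 × 7 × 11 × 31 = 190960.
Smallest N > 619 is LCM + 619 = 190960 + 619 = 191579.

191579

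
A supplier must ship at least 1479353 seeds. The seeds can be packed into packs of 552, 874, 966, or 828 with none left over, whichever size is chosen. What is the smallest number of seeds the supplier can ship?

1541736

The number of seeds must be a common multiple of 552, 874, 966, and 828, so a multiple of their LCM.
552 = 2^3 × 3 × 23
874 = 2 × 19 × 23
966 = 2 × 3 × 7 × 23
828 = 2^2 × 3^2 × 23
LCM(552, 874, 966, 828) = 2^3 × 3^2 × 7 × 19 × 23 = 220248.
Smallest multiple of 220248 that is ≥ 1479353: ⌈1479353/220248⌉ × 220248 = 7 × 220248 = 1541736.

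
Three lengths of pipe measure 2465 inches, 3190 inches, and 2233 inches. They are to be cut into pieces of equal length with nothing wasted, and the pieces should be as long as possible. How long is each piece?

Each piece length must divide every original length, so the longest possible is gcd(2465, 3190, 2233).
2465 = 5 × 17 × 29
3190 = 2 × 5 × 11 × 29
2233 = 7 × 11 × 29
gcd(2465, 3190, 2233) = 29.

29 inches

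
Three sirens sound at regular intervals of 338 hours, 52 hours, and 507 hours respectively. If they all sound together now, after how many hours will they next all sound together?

2028 hours

They coincide at every common multiple of the periods; the first is the LCM.
338 = 2 × 13^2
52 = 2^2 × 13
507 = 3 × 13^2
LCM(338, 52, 507) = 2^2 × 3 × 13^2 = 2028.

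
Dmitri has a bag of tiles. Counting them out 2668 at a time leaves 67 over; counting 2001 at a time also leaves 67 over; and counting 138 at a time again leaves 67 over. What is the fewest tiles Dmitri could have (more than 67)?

N − 67 must be a common multiple of 2668, 2001, and 138.
2668 = 2^2 × 23 × 29
2001 = 3 × 23 × 29
138 = 2 × 3 × 23
LCM(2668, 2001, 138) = 2^2 × 3 × 23 × 29 = 8004.
Smallest N > 67 is LCM + 67 = 8004 + 67 = 8071.

8071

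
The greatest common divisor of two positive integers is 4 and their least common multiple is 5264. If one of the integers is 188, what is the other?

For two integers, gcd × lcm = product, so the other is (4 × 5264) / 188 = 21056 / 188 = 112.

112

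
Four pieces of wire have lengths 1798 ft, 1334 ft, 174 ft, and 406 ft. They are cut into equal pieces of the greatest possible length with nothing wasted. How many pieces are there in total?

Piece length = gcd(1798, 1334, 174, 406).
1798 = 2 × 29 × 31
1334 = 2 × 23 × 29
174 = 2 × 3 × 29
406 = 2 × 7 × 29
gcd(1798, 1334, 174, 406) = 2 × 29 = 58.
Total pieces = 1798/58 + 1334/58 + 174/58 + 406/58 = 31 + 23 + 3 + 7 = 64.

64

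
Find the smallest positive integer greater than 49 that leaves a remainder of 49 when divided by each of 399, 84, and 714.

N − 49 must be a common multiple of 399, 84, and 714.
399 = 3 × 7 × 19
84 = 2^2 × 3 × 7
714 = 2 × 3 × 7 × 17
LCM(399, 84, 714) = 2^2 × 3 × 7 × 17 × 19 = 27132.
Smallest N > 49 is LCM + 49 = 27132 + 49 = 27181.

27181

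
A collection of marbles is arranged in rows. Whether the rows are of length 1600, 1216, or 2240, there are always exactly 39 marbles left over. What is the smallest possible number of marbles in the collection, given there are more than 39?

N − 39 must be a common multiple of 1600, 1216, and 2240.
1600 = 2^6 × 5^2
1216 = 2^6 × 19
2240 = 2^6 × 5 × 7
LCM(1600, 1216, 2240) = 2^6 × 5^2 × 7 × 19 = 212800.
Smallest N > 39 is LCM + 39 = 212800 + 39 = 212839.

212839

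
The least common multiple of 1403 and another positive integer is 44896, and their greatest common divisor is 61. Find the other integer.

1952

gcd × lcm = product of the two integers, so the other integer is (61 × 44896) / 1403 = 1952.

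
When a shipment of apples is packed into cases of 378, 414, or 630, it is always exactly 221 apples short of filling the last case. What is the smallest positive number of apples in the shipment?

43249

Being 221 short of a full case of size k means N ≡ −221 (mod k), i.e. N + 221 is a multiple of each size.
378 = 2 × 3^3 × 7
414 = 2 × 3^2 × 23
630 = 2 × 3^2 × 5 × 7
LCM(378, 414, 630) = 2 × 3^3 × 5 × 7 × 23 = 43470.
Smallest positive N is 43470 − 221 = 43249.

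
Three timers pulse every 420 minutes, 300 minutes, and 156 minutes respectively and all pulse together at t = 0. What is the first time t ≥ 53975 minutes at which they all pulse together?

54600 minutes

Joint pulses occur at multiples of LCM(420, 300, 156).
420 = 2^2 × 3 × 5 × 7
300 = 2^2 × 3 × 5^2
156 = 2^2 × 3 × 13
LCM(420, 300, 156) = 2^2 × 3 × 5^2 × 7 × 13 = 27300.
Smallest multiple of 27300 that is ≥ 53975: ⌈53975/27300⌉ × 27300 = 2 × 27300 = 54600.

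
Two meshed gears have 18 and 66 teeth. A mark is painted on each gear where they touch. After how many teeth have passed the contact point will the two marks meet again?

198 teeth

The first simultaneous occurrence is after LCM of the individual periods.
18 = 2 × 3^2
66 = 2 × 3 × 11
LCM(18, 66) = 2 × 3^2 × 11 = 198.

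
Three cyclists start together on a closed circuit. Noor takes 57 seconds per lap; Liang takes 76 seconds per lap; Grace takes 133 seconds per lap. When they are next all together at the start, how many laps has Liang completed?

21 laps

They are all back at their starting positions together after one LCM of the periods.
57 = 3 × 19
76 = 2^2 × 19
133 = 7 × 19
LCM(57, 76, 133) = 2^2 × 3 × 7 × 19 = 1596.
Laps for period 76: 1596 / 76 = 21.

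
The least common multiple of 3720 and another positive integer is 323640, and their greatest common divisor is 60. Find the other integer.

gcd × lcm = product of the two integers, so the other integer is (60 × 323640) / 3720 = 5220.

5220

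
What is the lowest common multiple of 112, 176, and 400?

30800

112 = 2^4 × 7
176 = 2^4 × 11
400 = 2^4 × 5^2
LCM(112, 176, 400) = 2^4 × 5^2 × 7 × 11 = 30800.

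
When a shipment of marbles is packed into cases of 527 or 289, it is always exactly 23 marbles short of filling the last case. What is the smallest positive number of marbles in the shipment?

8936

Being 23 short of a full case of size k means N ≡ −23 (mod k), i.e. N + 23 is a multiple of each size.
527 = 17 × 31
289 = 17^2
LCM(527, 289) = 17^2 × 31 = 8959.
Smallest positive N is 8959 − 23 = 8936.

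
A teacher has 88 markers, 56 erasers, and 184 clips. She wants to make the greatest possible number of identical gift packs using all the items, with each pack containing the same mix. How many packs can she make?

The pack count must divide each quantity, so the greatest is gcd(88, 56, 184).
88 = 2^3 × 11
56 = 2^3 × 7
184 = 2^3 × 23
gcd(88, 56, 184) = 2^3 = 8.

8 packs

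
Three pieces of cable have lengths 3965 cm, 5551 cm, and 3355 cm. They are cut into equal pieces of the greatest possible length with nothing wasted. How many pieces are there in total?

211

Piece length = gcd(3965, 5551, 3355).
3965 = 5 × 13 × 61
5551 = 7 × 13 × 61
3355 = 5 × 11 × 61
gcd(3965, 5551, 3355) = 61.
Total pieces = 3965/61 + 5551/61 + 3355/61 = 65 + 91 + 55 = 211.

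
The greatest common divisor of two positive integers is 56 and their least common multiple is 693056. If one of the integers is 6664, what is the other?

For two integers, gcd × lcm = product, so the other is (56 × 693056) / 6664 = 38811136 / 6664 = 5824.

5824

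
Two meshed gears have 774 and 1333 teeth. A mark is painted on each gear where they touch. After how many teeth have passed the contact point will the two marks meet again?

They coincide at every common multiple of the periods; the first is the LCM.
774 = 2 × 3^2 × 43
1333 = 31 × 43
LCM(774, 1333) = 2 × 3^2 × 31 × 43 = 23994.

23994 teeth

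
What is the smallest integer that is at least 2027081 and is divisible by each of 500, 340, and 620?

2108000

The integer must be a common multiple of 500, 340, and 620, so a multiple of their LCM.
500 = 2^2 × 5^3
340 = 2^2 × 5 × 17
620 = 2^2 × 5 × 31
LCM(500, 340, 620) = 2^2 × 5^3 × 17 × 31 = 263500.
Smallest multiple of 263500 that is ≥ 2027081: ⌈2027081/263500⌉ × 263500 = 8 × 263500 = 2108000.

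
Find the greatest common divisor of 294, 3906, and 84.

42

294 = 2 × 3 × 7^2
3906 = 2 × 3^2 × 7 × 31
84 = 2^2 × 3 × 7
gcd(294, 3906, 84) = 2 × 3 × 7 = 42.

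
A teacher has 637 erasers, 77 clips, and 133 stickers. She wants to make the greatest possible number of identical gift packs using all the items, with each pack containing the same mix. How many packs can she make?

The pack count must divide each quantity, so the greatest is gcd(637, 77, 133).
637 = 7^2 × 13
77 = 7 × 11
133 = 7 × 19
gcd(637, 77, 133) = 7.

7 packs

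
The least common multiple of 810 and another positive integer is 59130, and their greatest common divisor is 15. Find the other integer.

gcd × lcm = product of the two integers, so the other integer is (15 × 59130) / 810 = 1095.

1095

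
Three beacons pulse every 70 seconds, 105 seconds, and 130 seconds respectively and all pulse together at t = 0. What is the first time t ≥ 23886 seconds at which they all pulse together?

Joint pulses occur at multiples of LCM(70, 105, 130).
70 = 2 × 5 × 7
105 = 3 × 5 × 7
130 = 2 × 5 × 13
LCM(70, 105, 130) = 2 × 3 × 5 × 7 × 13 = 2730.
Smallest multiple of 2730 that is ≥ 23886: ⌈23886/2730⌉ × 2730 = 9 × 2730 = 24570.

24570 seconds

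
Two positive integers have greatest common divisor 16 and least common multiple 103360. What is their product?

1653760

For any two positive integers, gcd × lcm = product = 16 × 103360 = 1653760.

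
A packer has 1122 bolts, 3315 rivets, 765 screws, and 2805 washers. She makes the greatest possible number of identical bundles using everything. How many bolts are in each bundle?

Number of bundles = gcd(1122, 3315, 765, 2805).
1122 = 2 × 3 × 11 × 17
3315 = 3 × 5 × 13 × 17
765 = 3^2 × 5 × 17
2805 = 3 × 5 × 11 × 17
gcd(1122, 3315, 765, 2805) = 3 × 17 = 51.
bolts per bundle = 1122 / 51 = 22.

22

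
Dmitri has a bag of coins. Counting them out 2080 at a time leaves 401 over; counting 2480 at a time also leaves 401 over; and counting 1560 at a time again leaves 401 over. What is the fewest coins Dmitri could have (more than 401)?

N − 401 must be a common multiple of 2080, 2480, and 1560.
2080 = 2^5 × 5 × 13
2480 = 2^4 × 5 × 31
1560 = 2^3 × 3 × 5 × 13
LCM(2080, 2480, 1560) = 2^5 × 3 × 5 × 13 × 31 = 193440.
Smallest N > 401 is LCM + 401 = 193440 + 401 = 193841.

193841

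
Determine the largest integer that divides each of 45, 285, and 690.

45 = 3^2 × 5
285 = 3 × 5 × 19
690 = 2 × 3 × 5 × 23
gcd(45, 285, 690) = 3 × 5 = 15.

15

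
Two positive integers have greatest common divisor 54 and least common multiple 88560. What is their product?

4782240

For any two positive integers, gcd × lcm = product = 54 × 88560 = 4782240.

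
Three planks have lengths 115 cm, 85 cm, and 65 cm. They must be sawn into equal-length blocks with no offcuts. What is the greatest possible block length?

5 cm

This is the greatest common divisor of 115, 85, and 65.
115 = 5 × 23
85 = 5 × 17
65 = 5 × 13
gcd(115, 85, 65) = 5.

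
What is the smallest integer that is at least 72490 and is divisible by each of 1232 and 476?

The integer must be a common multiple of 1232 and 476, so a multiple of their LCM.
1232 = 2^4 × 7 × 11
476 = 2^2 × 7 × 17
LCM(1232, 476) = 2^4 × 7 × 11 × 17 = 20944.
Smallest multiple of 20944 that is ≥ 72490: ⌈72490/20944⌉ × 20944 = 4 × 20944 = 83776.

83776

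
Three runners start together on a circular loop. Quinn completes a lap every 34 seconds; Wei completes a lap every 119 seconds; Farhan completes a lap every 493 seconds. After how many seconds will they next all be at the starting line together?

6902 seconds

We need the least common multiple of the intervals.
34 = 2 × 17
119 = 7 × 17
493 = 17 × 29
LCM(34, 119, 493) = 2 × 7 × 17 × 29 = 6902.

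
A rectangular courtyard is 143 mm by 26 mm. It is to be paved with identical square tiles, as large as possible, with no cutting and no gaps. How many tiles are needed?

22

Tile side = gcd(143, 26).
143 = 11 × 13
26 = 2 × 13
gcd(143, 26) = 13.
Tiles: (143/13) × (26/13) = 11 × 2 = 22.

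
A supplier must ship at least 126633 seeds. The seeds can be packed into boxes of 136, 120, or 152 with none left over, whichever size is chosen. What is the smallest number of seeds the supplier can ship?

155040

The number of seeds must be a common multiple of 136, 120, and 152, so a multiple of their LCM.
136 = 2^3 × 17
120 = 2^3 × 3 × 5
152 = 2^3 × 19
LCM(136, 120, 152) = 2^3 × 3 × 5 × 17 × 19 = 38760.
Smallest multiple of 38760 that is ≥ 126633: ⌈126633/38760⌉ × 38760 = 4 × 38760 = 155040.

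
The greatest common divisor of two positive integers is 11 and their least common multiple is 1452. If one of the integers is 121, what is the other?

For two integers, gcd × lcm = product, so the other is (11 × 1452) / 121 = 15972 / 121 = 132.

132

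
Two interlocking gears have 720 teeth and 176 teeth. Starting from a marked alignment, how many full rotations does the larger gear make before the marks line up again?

The first common completion time is the LCM of the periods.
720 = 2^4 × 3^2 × 5
176 = 2^4 × 11
LCM(720, 176) = 2^4 × 3^2 × 5 × 11 = 7920.
Rotations for period 720: 7920 / 720 = 11.

11 rotations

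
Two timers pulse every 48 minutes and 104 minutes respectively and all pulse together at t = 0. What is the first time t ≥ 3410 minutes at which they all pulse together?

3744 minutes

Joint pulses occur at multiples of LCM(48, 104).
48 = 2^4 × 3
104 = 2^3 × 13
LCM(48, 104) = 2^4 × 3 × 13 = 624.
Smallest multiple of 624 that is ≥ 3410: ⌈3410/624⌉ × 624 = 6 × 624 = 3744.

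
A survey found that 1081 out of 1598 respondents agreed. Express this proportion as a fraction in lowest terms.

23/34

1081 = 23 × 47
1598 = 2 × 17 × 47
gcd(1081, 1598) = 47.
Divide numerator and denominator by 47: 1081/1598 = 23/34.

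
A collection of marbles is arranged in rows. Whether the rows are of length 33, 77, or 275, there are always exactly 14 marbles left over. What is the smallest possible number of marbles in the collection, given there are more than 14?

5789

N − 14 must be a common multiple of 33, 77, and 275.
33 = 3 × 11
77 = 7 × 11
275 = 5^2 × 11
LCM(33, 77, 275) = 3 × 5^2 × 7 × 11 = 5775.
Smallest N > 14 is LCM + 14 = 5775 + 14 = 5789.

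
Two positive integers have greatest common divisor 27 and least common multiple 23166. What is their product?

625482

For any two positive integers, gcd × lcm = product = 27 × 23166 = 625482.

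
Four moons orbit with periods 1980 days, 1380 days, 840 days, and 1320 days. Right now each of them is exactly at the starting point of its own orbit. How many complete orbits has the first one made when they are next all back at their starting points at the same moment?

They are all back at their starting positions together after one LCM of the periods.
1980 = 2^2 × 3^2 × 5 × 11
1380 = 2^2 × 3 × 5 × 23
840 = 2^3 × 3 × 5 × 7
1320 = 2^3 × 3 × 5 × 11
LCM(1980, 1380, 840, 1320) = 2^3 × 3^2 × 5 × 7 × 11 × 23 = 637560.
Orbits for period 1980: 637560 / 1980 = 322.

322 orbits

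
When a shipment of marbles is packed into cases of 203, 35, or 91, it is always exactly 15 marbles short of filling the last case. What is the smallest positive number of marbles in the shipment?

13180

Being 15 short of a full case of size k means N ≡ −15 (mod k), i.e. N + 15 is a multiple of each size.
203 = 7 × 29
35 = 5 × 7
91 = 7 × 13
LCM(203, 35, 91) = 5 × 7 × 13 × 29 = 13195.
Smallest positive N is 13195 − 15 = 13180.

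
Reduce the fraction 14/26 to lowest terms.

7/13

14 = 2 × 7
26 = 2 × 13
gcd(14, 26) = 2.
Divide numerator and denominator by 2: 14/26 = 7/13.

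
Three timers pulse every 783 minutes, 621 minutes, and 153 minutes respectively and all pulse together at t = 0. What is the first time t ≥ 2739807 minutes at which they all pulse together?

Joint pulses occur at multiples of LCM(783, 621, 153).
783 = 3^3 × 29
621 = 3^3 × 23
153 = 3^2 × 17
LCM(783, 621, 153) = 3^3 × 17 × 23 × 29 = 306153.
Smallest multiple of 306153 that is ≥ 2739807: ⌈2739807/306153⌉ × 306153 = 9 × 306153 = 2755377.

2755377 minutes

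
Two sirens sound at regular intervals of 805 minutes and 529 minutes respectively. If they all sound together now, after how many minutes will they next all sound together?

We need the least common multiple of the intervals.
805 = 5 × 7 × 23
529 = 23^2
LCM(805, 529) = 5 × 7 × 23^2 = 18515.

18515 minutes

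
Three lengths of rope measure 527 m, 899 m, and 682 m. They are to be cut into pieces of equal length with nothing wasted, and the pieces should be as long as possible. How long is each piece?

Each piece length must divide every original length, so the longest possible is gcd(527, 899, 682).
527 = 17 × 31
899 = 29 × 31
682 = 2 × 11 × 31
gcd(527, 899, 682) = 31.

31 m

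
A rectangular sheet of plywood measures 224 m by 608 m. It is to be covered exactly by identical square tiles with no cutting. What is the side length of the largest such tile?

The tile side must divide both 224 and 608, so the largest is their gcd.
224 = 2^5 × 7
608 = 2^5 × 19
gcd(224, 608) = 2^5 = 32.

32 m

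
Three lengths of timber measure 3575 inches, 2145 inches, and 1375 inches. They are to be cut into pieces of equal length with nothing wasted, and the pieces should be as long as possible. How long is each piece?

Each piece length must divide every original length, so the longest possible is gcd(3575, 2145, 1375).
3575 = 5^2 × 11 × 13
2145 = 3 × 5 × 11 × 13
1375 = 5^3 × 11
gcd(3575, 2145, 1375) = 5 × 11 = 55.

55 inches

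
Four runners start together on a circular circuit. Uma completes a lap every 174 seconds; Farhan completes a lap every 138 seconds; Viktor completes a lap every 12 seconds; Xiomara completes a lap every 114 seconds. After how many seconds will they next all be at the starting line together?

152076 seconds

We need the least common multiple of the intervals.
174 = 2 × 3 × 29
138 = 2 × 3 × 23
12 = 2^2 × 3
114 = 2 × 3 × 19
LCM(174, 138, 12, 114) = 2^2 × 3 × 19 × 23 × 29 = 152076.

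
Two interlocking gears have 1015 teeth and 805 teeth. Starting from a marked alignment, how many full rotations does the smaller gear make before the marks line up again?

The first common completion time is the LCM of the periods.
1015 = 5 × 7 × 29
805 = 5 × 7 × 23
LCM(1015, 805) = 5 × 7 × 23 × 29 = 23345.
Rotations for period 805: 23345 / 805 = 29.

29 rotations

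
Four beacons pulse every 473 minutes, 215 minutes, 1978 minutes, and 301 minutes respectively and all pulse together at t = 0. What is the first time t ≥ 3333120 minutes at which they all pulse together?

Joint pulses occur at multiples of LCM(473, 215, 1978, 301).
473 = 11 × 43
215 = 5 × 43
1978 = 2 × 23 × 43
301 = 7 × 43
LCM(473, 215, 1978, 301) = 2 × 5 × 7 × 11 × 23 × 43 = 761530.
Smallest multiple of 761530 that is ≥ 3333120: ⌈3333120/761530⌉ × 761530 = 5 × 761530 = 3807650.

3807650 minutes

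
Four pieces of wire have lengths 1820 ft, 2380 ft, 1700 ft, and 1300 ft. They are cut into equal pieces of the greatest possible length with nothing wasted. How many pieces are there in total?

Piece length = gcd(1820, 2380, 1700, 1300).
1820 = 2^2 × 5 × 7 × 13
2380 = 2^2 × 5 × 7 × 17
1700 = 2^2 × 5^2 × 17
1300 = 2^2 × 5^2 × 13
gcd(1820, 2380, 1700, 1300) = 2^2 × 5 = 20.
Total pieces = 1820/20 + 2380/20 + 1700/20 + 1300/20 = 91 + 119 + 85 + 65 = 360.

360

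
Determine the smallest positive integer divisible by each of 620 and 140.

620 = 2^2 × 5 × 31
140 = 2^2 × 5 × 7
LCM(620, 140) = 2^2 × 5 × 7 × 31 = 4340.

4340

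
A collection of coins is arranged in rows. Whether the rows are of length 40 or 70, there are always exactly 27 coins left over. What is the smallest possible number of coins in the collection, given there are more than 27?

307

N − 27 must be a common multiple of 40 and 70.
40 = 2^3 × 5
70 = 2 × 5 × 7
LCM(40, 70) = 2^3 × 5 × 7 = 280.
Smallest N > 27 is LCM + 27 = 280 + 27 = 307.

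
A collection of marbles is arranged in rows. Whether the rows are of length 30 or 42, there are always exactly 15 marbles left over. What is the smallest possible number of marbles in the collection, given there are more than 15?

225

N − 15 must be a common multiple of 30 and 42.
30 = 2 × 3 × 5
42 = 2 × 3 × 7
LCM(30, 42) = 2 × 3 × 5 × 7 = 210.
Smallest N > 15 is LCM + 15 = 210 + 15 = 225.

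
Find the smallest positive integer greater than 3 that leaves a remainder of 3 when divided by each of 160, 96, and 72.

1443

N − 3 must be a common multiple of 160, 96, and 72.
160 = 2^5 × 5
96 = 2^5 × 3
72 = 2^3 × 3^2
LCM(160, 96, 72) = 2^5 × 3^2 × 5 = 1440.
Smallest N > 3 is LCM + 3 = 1440 + 3 = 1443.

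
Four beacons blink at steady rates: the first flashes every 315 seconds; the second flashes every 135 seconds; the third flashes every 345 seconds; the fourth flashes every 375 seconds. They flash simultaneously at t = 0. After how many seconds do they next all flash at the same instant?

We need the least common multiple of the intervals.
315 = 3^2 × 5 × 7
135 = 3^3 × 5
345 = 3 × 5 × 23
375 = 3 × 5^3
LCM(315, 135, 345, 375) = 3^3 × 5^3 × 7 × 23 = 543375.

543375 seconds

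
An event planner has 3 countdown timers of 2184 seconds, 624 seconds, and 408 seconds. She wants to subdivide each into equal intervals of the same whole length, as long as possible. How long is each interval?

24 seconds

The interval must divide each timer length; the longest such is the gcd.
2184 = 2^3 × 3 × 7 × 13
624 = 2^4 × 3 × 13
408 = 2^3 × 3 × 17
gcd(2184, 624, 408) = 2^3 × 3 = 24.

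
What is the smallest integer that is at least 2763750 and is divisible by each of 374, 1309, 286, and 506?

The integer must be a common multiple of 374, 1309, 286, and 506, so a multiple of their LCM.
374 = 2 × 11 × 17
1309 = 7 × 11 × 17
286 = 2 × 11 × 13
506 = 2 × 11 × 23
LCM(374, 1309, 286, 506) = 2 × 7 × 11 × 13 × 17 × 23 = 782782.
Smallest multiple of 782782 that is ≥ 2763750: ⌈2763750/782782⌉ × 782782 = 4 × 782782 = 3131128.

3131128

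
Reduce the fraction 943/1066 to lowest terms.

943 = 23 × 41
1066 = 2 × 13 × 41
gcd(943, 1066) = 41.
Divide numerator and denominator by 41: 943/1066 = 23/26.

23/26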